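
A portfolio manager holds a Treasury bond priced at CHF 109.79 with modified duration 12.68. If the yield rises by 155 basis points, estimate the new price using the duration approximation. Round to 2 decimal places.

Duration approximation: ΔP/P ≈ -D_mod · Δy = -12.68 × (+0.0155) = -0.196540.
New price ≈ 109.79 × (1 - 0.196540) = 88.2118734.

CHF 88.21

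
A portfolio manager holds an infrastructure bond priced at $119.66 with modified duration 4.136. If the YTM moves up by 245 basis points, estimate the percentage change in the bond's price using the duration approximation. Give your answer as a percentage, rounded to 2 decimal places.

Duration approximation: ΔP/P ≈ -D_mod · Δy = -4.136 × (+0.0245) = -0.101332.
As a percentage: -10.1332%.

-10.13%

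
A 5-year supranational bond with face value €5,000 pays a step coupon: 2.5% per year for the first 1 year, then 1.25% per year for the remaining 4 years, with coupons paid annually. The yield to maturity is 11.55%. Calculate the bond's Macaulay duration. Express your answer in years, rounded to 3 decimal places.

Periodic yield y = 0.1155. Discount each cash flow and weight by its year:
  t   CF        PV=CF/(1+0.1155)^t    t·PV
  1       125.00       112.0574       112.0574
  2        62.50        50.2274       100.4548
  3        62.50        45.0268       135.0805
  4        62.50        40.3647       161.4588
  5     5,062.50     2,931.0091    14,655.0454
  Σ                  3,178.6854    15,164.0969
Price P = Σ PV = 3,178.6854.
Macaulay duration = Σ(t·PV) / P = 15,164.0969 / 3,178.6854 = 4.77056 years.

4.771 years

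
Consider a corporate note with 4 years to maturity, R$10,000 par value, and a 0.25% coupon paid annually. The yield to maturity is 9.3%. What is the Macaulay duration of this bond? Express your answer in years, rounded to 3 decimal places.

3.982 years

Periodic yield y = 0.093. Discount each cash flow and weight by its year:
  t   CF        PV=CF/(1+0.093)^t    t·PV
  1        25.00        22.8728        22.8728
  2        25.00        20.9266        41.8533
  3        25.00        19.1461        57.4382
  4    10,025.00     7,024.3110    28,097.2441
  Σ                  7,087.2566    28,219.4084
Price P = Σ PV = 7,087.2566.
Macaulay duration = Σ(t·PV) / P = 28,219.4084 / 7,087.2566 = 3.98171 years.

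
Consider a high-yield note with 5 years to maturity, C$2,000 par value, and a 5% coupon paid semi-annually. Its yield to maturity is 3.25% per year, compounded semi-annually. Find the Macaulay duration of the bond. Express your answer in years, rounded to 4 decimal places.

Periodic yield y = 0.01625. Discount each cash flow and weight by its period:
  t   CF        PV=CF/(1+0.01625)^t    t·PV
  1        50.00        49.2005        49.2005
  2        50.00        48.4138        96.8275
  3        50.00        47.6396       142.9189
  4        50.00        46.8779       187.5114
  5        50.00        46.1283       230.6414
  6        50.00        45.3907       272.3441
  7        50.00        44.6649       312.6541
  8        50.00        43.9507       351.6054
  9        50.00        43.2479       389.2311
  10    2,050.00     1,744.8105    17,448.1054
  Σ                  2,160.3247    19,481.0397
Price P = Σ PV = 2,160.3247.
Macaulay duration = Σ(t·PV) / P = 19,481.0397 / 2,160.3247 = 9.01764 half-year periods.
In years: 9.01764 / 2 = 4.50882 years.

4.5088 years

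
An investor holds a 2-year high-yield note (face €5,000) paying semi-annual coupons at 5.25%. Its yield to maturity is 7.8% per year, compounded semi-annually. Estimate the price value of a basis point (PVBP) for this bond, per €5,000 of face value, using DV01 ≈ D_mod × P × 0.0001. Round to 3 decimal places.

€0.882

Periodic yield y = 0.039.
  t   CF        PV=CF/(1+0.039)^t    t·PV
  1       131.25       126.3234       126.3234
  2       131.25       121.5817       243.1634
  3       131.25       117.0180       351.0540
  4     5,131.25     4,403.1247    17,612.4988
  Σ                  4,768.0478    18,333.0396
P = 4,768.0478; D_Mac = 3.84498 half-year periods = 1.92249 yrs; D_mod = 1.85033 yrs.
DV01 ≈ 1.85033 × 4,768.0478 × 0.0001 = 0.882244.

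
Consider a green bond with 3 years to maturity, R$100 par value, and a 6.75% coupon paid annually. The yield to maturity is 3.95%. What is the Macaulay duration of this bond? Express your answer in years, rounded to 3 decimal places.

2.822 years

Periodic yield y = 0.0395. Discount each cash flow and weight by its year:
  t   CF        PV=CF/(1+0.0395)^t    t·PV
  1         6.75         6.4935         6.4935
  2         6.75         6.2468        12.4935
  3       106.75        95.0374       285.1121
  Σ                    107.7776       304.0991
Price P = Σ PV = 107.7776.
Macaulay duration = Σ(t·PV) / P = 304.0991 / 107.7776 = 2.82154 years.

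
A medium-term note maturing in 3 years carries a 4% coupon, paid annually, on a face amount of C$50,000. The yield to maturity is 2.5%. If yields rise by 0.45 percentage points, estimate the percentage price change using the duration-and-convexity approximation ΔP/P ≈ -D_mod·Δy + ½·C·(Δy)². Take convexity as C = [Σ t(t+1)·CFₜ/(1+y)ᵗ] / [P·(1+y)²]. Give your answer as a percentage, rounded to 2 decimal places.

-1.26%

With y = 0.025:
  t   CF        PV=CF/(1+0.025)^t    t·PV        t(t+1)·PV
  1     2,000.00     1,951.2195     1,951.2195       3,902.4390
  2     2,000.00     1,903.6288     3,807.2576      11,421.7728
  3    52,000.00    48,287.1694   144,861.5081     579,446.0324
  Σ                 52,142.0177   150,619.9852     594,770.2442
P = 52,142.0177; D_Mac = 2.88865 yrs; D_mod = 2.81819 yrs; C = 10.85710.
Duration effect: -2.81819 × (+0.0045) = -0.012682
Convexity effect: 0.5 × 10.85710 × (0.0045)² = +0.0001099
ΔP/P ≈ -0.012682 + 0.0001099 = -0.012572 = -1.2572%.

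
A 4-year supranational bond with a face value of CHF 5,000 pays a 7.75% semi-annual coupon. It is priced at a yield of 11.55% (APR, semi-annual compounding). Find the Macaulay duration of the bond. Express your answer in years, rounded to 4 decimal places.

3.4772 years

Periodic yield y = 0.05775. Discount each cash flow and weight by its period:
  t   CF        PV=CF/(1+0.05775)^t    t·PV
  1       193.75       183.1718       183.1718
  2       193.75       173.1712       346.3424
  3       193.75       163.7166       491.1497
  4       193.75       154.7781       619.1125
  5       193.75       146.3277       731.6385
  6       193.75       138.3386       830.0319
  7       193.75       130.7858       915.5003
  8     5,193.75     3,314.4904    26,515.9234
  Σ                  4,404.7802    30,632.8705
Price P = Σ PV = 4,404.7802.
Macaulay duration = Σ(t·PV) / P = 30,632.8705 / 4,404.7802 = 6.95446 half-year periods.
In years: 6.95446 / 2 = 3.47723 years.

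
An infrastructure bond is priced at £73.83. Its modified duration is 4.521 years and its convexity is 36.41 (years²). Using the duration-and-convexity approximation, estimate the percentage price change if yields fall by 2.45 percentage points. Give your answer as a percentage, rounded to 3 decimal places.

+12.169%

Duration effect: -D_mod·Δy = -4.521 × (-0.0245) = +0.1107645
Convexity effect: ½·C·(Δy)² = 0.5 × 36.41 × (-0.0245)² = +0.01092755125
ΔP/P ≈ +0.1107645 + 0.01092755125 = +0.12169205125
= +12.169205125%.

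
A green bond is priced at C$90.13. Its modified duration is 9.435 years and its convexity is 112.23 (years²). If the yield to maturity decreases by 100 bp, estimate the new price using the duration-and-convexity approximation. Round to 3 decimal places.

Duration effect: -D_mod·Δy = -9.435 × (-0.01) = +0.094350
Convexity effect: ½·C·(Δy)² = 0.5 × 112.23 × (-0.01)² = +0.0056115
ΔP/P ≈ +0.094350 + 0.0056115 = +0.0999615
New price ≈ 90.13 × (1 + 0.0999615) = 99.139529995.

C$99.140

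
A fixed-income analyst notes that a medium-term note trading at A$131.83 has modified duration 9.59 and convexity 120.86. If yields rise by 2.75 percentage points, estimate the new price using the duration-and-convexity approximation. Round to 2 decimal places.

Duration effect: -D_mod·Δy = -9.59 × (+0.0275) = -0.263725
Convexity effect: ½·C·(Δy)² = 0.5 × 120.86 × (0.0275)² = +0.0457001875
ΔP/P ≈ -0.263725 + 0.0457001875 = -0.2180248125
New price ≈ 131.83 × (1 - 0.2180248125) = 103.087788968125.

A$103.09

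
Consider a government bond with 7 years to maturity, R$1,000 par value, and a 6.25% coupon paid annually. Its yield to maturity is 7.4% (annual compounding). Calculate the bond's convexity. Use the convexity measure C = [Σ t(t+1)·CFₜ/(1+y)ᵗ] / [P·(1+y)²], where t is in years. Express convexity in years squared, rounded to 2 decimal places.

With y = 0.074:
  t   CF        PV=CF/(1+0.074)^t    t·PV        t(t+1)·PV
  1        62.50        58.1937        58.1937         116.3873
  2        62.50        54.1840       108.3681         325.1043
  3        62.50        50.4507       151.3521         605.4084
  4        62.50        46.9746       187.8983         939.4916
  5        62.50        43.7380       218.6898       1,312.1391
  6        62.50        40.7244       244.3462       1,710.4234
  7     1,062.50       644.6129     4,512.2901      36,098.3205
  Σ                    938.8782     5,481.1383      41,107.2745
P = 938.8782.
Convexity = Σ t(t+1)·PV / [P·(1+y)²] = 41,107.2745 / (938.8782 × 1.153476) = 37.95779.

37.96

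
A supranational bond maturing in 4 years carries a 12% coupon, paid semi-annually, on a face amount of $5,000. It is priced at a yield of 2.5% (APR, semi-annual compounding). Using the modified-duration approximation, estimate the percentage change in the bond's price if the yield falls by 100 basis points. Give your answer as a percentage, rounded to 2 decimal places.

Periodic yield y = 0.0125. Modified duration first:
  t   CF        PV=CF/(1+0.0125)^t    t·PV
  1       300.00       296.2963       296.2963
  2       300.00       292.6383       585.2766
  3       300.00       289.0255       867.0765
  4       300.00       285.4573     1,141.8291
  5       300.00       281.9331     1,409.6656
  6       300.00       278.4525     1,670.7148
  7       300.00       275.0148     1,925.1034
  8     5,300.00     4,798.6118    38,388.8941
  Σ                  6,797.4295    46,284.8565
P = 6,797.4295; D_Mac = 6.80917 half-year periods = 3.40459 yrs; D_mod = 3.40459/(1+0.0125) = 3.36255 yrs.
ΔP/P ≈ -D_mod · Δy = -3.36255 × (-0.01) = +0.033626 = +3.3626%.

+3.36%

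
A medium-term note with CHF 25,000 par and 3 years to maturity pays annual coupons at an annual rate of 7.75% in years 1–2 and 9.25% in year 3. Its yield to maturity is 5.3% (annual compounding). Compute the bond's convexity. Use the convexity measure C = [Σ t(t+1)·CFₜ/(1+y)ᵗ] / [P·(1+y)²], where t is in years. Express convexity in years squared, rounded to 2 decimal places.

With y = 0.053:
  t   CF        PV=CF/(1+0.053)^t    t·PV        t(t+1)·PV
  1     1,937.50     1,839.9810     1,839.9810       3,679.9620
  2     1,937.50     1,747.3704     3,494.7408      10,484.2223
  3    27,312.50    23,392.4840    70,177.4519     280,709.8078
  Σ                 26,979.8354    75,512.1737     294,873.9921
P = 26,979.8354.
Convexity = Σ t(t+1)·PV / [P·(1+y)²] = 294,873.9921 / (26,979.8354 × 1.108809) = 9.85690.

9.86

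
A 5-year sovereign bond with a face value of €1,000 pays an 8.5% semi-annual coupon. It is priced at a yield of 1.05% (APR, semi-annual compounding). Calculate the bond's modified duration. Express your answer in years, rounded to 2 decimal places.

Periodic yield y = 0.00525. First find Macaulay duration:
  t   CF        PV=CF/(1+0.00525)^t    t·PV
  1        42.50        42.2780        42.2780
  2        42.50        42.0572        84.1145
  3        42.50        41.8376       125.5128
  4        42.50        41.6191       166.4764
  5        42.50        41.4017       207.0087
  6        42.50        41.1855       247.1131
  7        42.50        40.9704       286.7929
  8        42.50        40.7564       326.0515
  9        42.50        40.5436       364.8923
  10    1,042.50       989.3165     9,893.1649
  Σ                  1,361.9661    11,743.4050
P = 1,361.9661; Macaulay duration = 11,743.4050 / 1,361.9661 = 8.62239 half-year periods = 4.31120 years.
Modified duration = D_Mac / (1 + y) = 4.31120 / 1.00525 = 4.28868 years.

4.29 years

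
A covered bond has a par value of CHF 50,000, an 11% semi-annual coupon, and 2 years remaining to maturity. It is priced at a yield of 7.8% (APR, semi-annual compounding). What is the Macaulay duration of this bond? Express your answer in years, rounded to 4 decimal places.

Periodic yield y = 0.039. Discount each cash flow and weight by its period:
  t   CF        PV=CF/(1+0.039)^t    t·PV
  1     2,750.00     2,646.7757     2,646.7757
  2     2,750.00     2,547.4261     5,094.8523
  3     2,750.00     2,451.8057     7,355.4171
  4    52,750.00    45,264.7654   181,059.0616
  Σ                 52,910.7730   196,156.1067
Price P = Σ PV = 52,910.7730.
Macaulay duration = Σ(t·PV) / P = 196,156.1067 / 52,910.7730 = 3.70730 half-year periods.
In years: 3.70730 / 2 = 1.85365 years.

1.8536 years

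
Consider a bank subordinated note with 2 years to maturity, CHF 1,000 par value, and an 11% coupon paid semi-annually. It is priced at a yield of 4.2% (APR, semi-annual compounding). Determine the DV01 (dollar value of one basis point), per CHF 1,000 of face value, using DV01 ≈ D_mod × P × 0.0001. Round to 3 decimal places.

CHF 0.206

Periodic yield y = 0.021.
  t   CF        PV=CF/(1+0.021)^t    t·PV
  1        55.00        53.8688        53.8688
  2        55.00        52.7608       105.5216
  3        55.00        51.6756       155.0268
  4     1,055.00       970.8441     3,883.3764
  Σ                  1,129.1492     4,197.7935
P = 1,129.1492; D_Mac = 3.71766 half-year periods = 1.85883 yrs; D_mod = 1.82060 yrs.
DV01 ≈ 1.82060 × 1,129.1492 × 0.0001 = 0.205573.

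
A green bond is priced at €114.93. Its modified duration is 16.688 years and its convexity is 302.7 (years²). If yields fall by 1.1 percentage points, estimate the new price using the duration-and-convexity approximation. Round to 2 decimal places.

€138.13

Duration effect: -D_mod·Δy = -16.688 × (-0.011) = +0.183568
Convexity effect: ½·C·(Δy)² = 0.5 × 302.7 × (-0.011)² = +0.01831335
ΔP/P ≈ +0.183568 + 0.01831335 = +0.20188135
New price ≈ 114.93 × (1 + 0.20188135) = 138.1322235555.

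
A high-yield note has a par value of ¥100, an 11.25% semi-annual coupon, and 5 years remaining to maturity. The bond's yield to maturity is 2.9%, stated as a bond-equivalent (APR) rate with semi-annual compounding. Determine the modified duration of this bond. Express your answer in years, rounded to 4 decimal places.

Periodic yield y = 0.0145. First find Macaulay duration:
  t   CF        PV=CF/(1+0.0145)^t    t·PV
  1        5.625         5.5446         5.5446
  2        5.625         5.4654        10.9307
  3        5.625         5.3872        16.1617
  4        5.625         5.3102        21.2410
  5        5.625         5.2343        26.1717
  6        5.625         5.1595        30.9572
  7        5.625         5.0858        35.6005
  8        5.625         5.0131        40.1048
  9        5.625         4.9414        44.4730
  10     105.625        91.4632       914.6316
  Σ                    138.6048     1,145.8168
P = 138.6048; Macaulay duration = 1,145.8168 / 138.6048 = 8.26679 half-year periods = 4.13339 years.
Modified duration = D_Mac / (1 + y) = 4.13339 / 1.0145 = 4.07432 years.

4.0743 years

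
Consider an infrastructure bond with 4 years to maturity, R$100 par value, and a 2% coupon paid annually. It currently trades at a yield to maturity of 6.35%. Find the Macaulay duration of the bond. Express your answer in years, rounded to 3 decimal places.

3.873 years

Periodic yield y = 0.0635. Discount each cash flow and weight by its year:
  t   CF        PV=CF/(1+0.0635)^t    t·PV
  1         2.00         1.8806         1.8806
  2         2.00         1.7683         3.5366
  3         2.00         1.6627         4.9881
  4       102.00        79.7352       318.9409
  Σ                     85.0468       329.3462
Price P = Σ PV = 85.0468.
Macaulay duration = Σ(t·PV) / P = 329.3462 / 85.0468 = 3.87253 years.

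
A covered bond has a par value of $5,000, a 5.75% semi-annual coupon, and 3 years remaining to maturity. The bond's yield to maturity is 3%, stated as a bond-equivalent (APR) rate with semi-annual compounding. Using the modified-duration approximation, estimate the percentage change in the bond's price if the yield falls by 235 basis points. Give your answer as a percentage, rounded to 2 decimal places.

Periodic yield y = 0.015. Modified duration first:
  t   CF        PV=CF/(1+0.015)^t    t·PV
  1       143.75       141.6256       141.6256
  2       143.75       139.5326       279.0653
  3       143.75       137.4706       412.4117
  4       143.75       135.4390       541.7559
  5       143.75       133.4374       667.1871
  6     5,143.75     4,704.1764    28,225.0584
  Σ                  5,391.6816    30,267.1040
P = 5,391.6816; D_Mac = 5.61367 half-year periods = 2.80683 yrs; D_mod = 2.80683/(1+0.015) = 2.76535 yrs.
ΔP/P ≈ -D_mod · Δy = -2.76535 × (-0.0235) = +0.064986 = +6.4986%.

+6.50%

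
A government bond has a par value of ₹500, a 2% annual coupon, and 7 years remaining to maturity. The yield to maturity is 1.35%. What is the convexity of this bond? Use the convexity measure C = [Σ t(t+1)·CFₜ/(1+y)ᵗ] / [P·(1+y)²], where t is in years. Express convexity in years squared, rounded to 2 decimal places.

With y = 0.0135:
  t   CF        PV=CF/(1+0.0135)^t    t·PV        t(t+1)·PV
  1        10.00         9.8668         9.8668          19.7336
  2        10.00         9.7354        19.4707          58.4122
  3        10.00         9.6057        28.8171         115.2683
  4        10.00         9.4777        37.9110         189.5549
  5        10.00         9.3515        46.7575         280.5450
  6        10.00         9.2269        55.3616         387.5313
  7       510.00       464.3056     3,250.1391      26,001.1126
  Σ                    521.5696     3,448.3238      27,052.1579
P = 521.5696.
Convexity = Σ t(t+1)·PV / [P·(1+y)²] = 27,052.1579 / (521.5696 × 1.027182) = 50.49427.

50.49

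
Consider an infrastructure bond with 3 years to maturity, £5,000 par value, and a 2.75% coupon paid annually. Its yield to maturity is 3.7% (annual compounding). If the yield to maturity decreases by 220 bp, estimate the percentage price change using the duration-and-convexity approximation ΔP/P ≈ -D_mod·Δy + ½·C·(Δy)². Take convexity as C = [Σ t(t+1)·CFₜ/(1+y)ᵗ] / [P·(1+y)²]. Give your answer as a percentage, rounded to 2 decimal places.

+6.45%

With y = 0.037:
  t   CF        PV=CF/(1+0.037)^t    t·PV        t(t+1)·PV
  1       137.50       132.5940       132.5940         265.1880
  2       137.50       127.8631       255.7262         767.1785
  3     5,137.50     4,606.9719    13,820.9158      55,283.6631
  Σ                  4,867.4290    14,209.2360      56,316.0297
P = 4,867.4290; D_Mac = 2.91925 yrs; D_mod = 2.81509 yrs; C = 10.75907.
Duration effect: -2.81509 × (-0.022) = +0.061932
Convexity effect: 0.5 × 10.75907 × (-0.022)² = +0.0026037
ΔP/P ≈ +0.061932 + 0.0026037 = +0.064536 = +6.4536%.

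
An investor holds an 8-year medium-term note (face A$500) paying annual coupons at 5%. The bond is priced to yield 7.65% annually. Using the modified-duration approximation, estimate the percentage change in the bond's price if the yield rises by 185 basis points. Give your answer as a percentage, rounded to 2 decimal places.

Periodic yield y = 0.0765. Modified duration first:
  t   CF        PV=CF/(1+0.0765)^t    t·PV
  1        25.00        23.2234        23.2234
  2        25.00        21.5731        43.1461
  3        25.00        20.0400        60.1200
  4        25.00        18.6159        74.4636
  5        25.00        17.2930        86.4649
  6        25.00        16.0641        96.3845
  7        25.00        14.9225       104.4575
  8       525.00       291.1032     2,328.8259
  Σ                    422.8352     2,817.0859
P = 422.8352; D_Mac = 6.66237 yrs; D_mod = 6.66237/(1+0.0765) = 6.18892 yrs.
ΔP/P ≈ -D_mod · Δy = -6.18892 × (+0.0185) = -0.114495 = -11.4495%.

-11.45%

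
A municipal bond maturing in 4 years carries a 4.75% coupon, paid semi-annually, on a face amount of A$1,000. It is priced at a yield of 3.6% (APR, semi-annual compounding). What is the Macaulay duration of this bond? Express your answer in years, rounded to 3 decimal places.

Periodic yield y = 0.018. Discount each cash flow and weight by its period:
  t   CF        PV=CF/(1+0.018)^t    t·PV
  1        23.75        23.3301        23.3301
  2        23.75        22.9175        45.8351
  3        23.75        22.5123        67.5370
  4        23.75        22.1143        88.4571
  5        23.75        21.7232       108.6162
  6        23.75        21.3391       128.0348
  7        23.75        20.9618       146.7328
  8     1,023.75       887.5885     7,100.7084
  Σ                  1,042.4870     7,709.2514
Price P = Σ PV = 1,042.4870.
Macaulay duration = Σ(t·PV) / P = 7,709.2514 / 1,042.4870 = 7.39506 half-year periods.
In years: 7.39506 / 2 = 3.69753 years.

3.698 years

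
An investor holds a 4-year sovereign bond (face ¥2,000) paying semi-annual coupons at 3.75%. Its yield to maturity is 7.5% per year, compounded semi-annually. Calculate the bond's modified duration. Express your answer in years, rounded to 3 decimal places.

3.595 years

Periodic yield y = 0.0375. First find Macaulay duration:
  t   CF        PV=CF/(1+0.0375)^t    t·PV
  1        37.50        36.1446        36.1446
  2        37.50        34.8381        69.6763
  3        37.50        33.5789       100.7368
  4        37.50        32.3652       129.4610
  5        37.50        31.1954       155.9771
  6        37.50        30.0679       180.4072
  7        37.50        28.9811       202.8675
  8     2,037.50     1,517.7239    12,141.7912
  Σ                  1,744.8952    13,017.0617
P = 1,744.8952; Macaulay duration = 13,017.0617 / 1,744.8952 = 7.46008 half-year periods = 3.73004 years.
Modified duration = D_Mac / (1 + y) = 3.73004 / 1.0375 = 3.59522 years.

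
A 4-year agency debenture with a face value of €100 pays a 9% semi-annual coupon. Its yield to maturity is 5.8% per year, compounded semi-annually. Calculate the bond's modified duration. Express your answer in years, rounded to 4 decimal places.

3.3817 years

Periodic yield y = 0.029. First find Macaulay duration:
  t   CF        PV=CF/(1+0.029)^t    t·PV
  1         4.50         4.3732         4.3732
  2         4.50         4.2499         8.4999
  3         4.50         4.1302        12.3905
  4         4.50         4.0138        16.0550
  5         4.50         3.9006        19.5032
  6         4.50         3.7907        22.7442
  7         4.50         3.6839        25.7871
  8       104.50        83.1368       665.0944
  Σ                    111.2790       774.4475
P = 111.2790; Macaulay duration = 774.4475 / 111.2790 = 6.95951 half-year periods = 3.47975 years.
Modified duration = D_Mac / (1 + y) = 3.47975 / 1.029 = 3.38169 years.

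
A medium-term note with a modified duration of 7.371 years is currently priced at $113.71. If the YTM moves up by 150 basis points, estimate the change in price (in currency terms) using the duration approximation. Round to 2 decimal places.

Duration approximation: ΔP/P ≈ -D_mod · Δy = -7.371 × (+0.015) = -0.110565.
ΔP ≈ 113.71 × (-0.110565) = -12.57234615.

-$12.57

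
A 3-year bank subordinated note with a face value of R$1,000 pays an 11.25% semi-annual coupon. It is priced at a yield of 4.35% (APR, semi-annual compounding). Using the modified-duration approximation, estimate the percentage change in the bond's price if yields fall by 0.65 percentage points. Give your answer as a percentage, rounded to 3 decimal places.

+1.694%

Periodic yield y = 0.02175. Modified duration first:
  t   CF        PV=CF/(1+0.02175)^t    t·PV
  1        56.25        55.0526        55.0526
  2        56.25        53.8807       107.7614
  3        56.25        52.7337       158.2012
  4        56.25        51.6112       206.4448
  5        56.25        50.5126       252.5628
  6     1,056.25       928.3224     5,569.9346
  Σ                  1,192.1132     6,349.9574
P = 1,192.1132; D_Mac = 5.32664 half-year periods = 2.66332 yrs; D_mod = 2.66332/(1+0.02175) = 2.60663 yrs.
ΔP/P ≈ -D_mod · Δy = -2.60663 × (-0.0065) = +0.016943 = +1.6943%.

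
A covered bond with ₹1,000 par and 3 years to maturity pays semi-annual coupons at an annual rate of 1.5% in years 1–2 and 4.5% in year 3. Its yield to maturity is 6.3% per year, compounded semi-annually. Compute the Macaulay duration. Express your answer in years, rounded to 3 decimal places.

Periodic yield y = 0.0315. Discount each cash flow and weight by its period:
  t   CF        PV=CF/(1+0.0315)^t    t·PV
  1         7.50         7.2710         7.2710
  2         7.50         7.0489        14.0978
  3         7.50         6.8337        20.5010
  4         7.50         6.6250        26.4999
  5        22.50        19.2680        96.3399
  6     1,022.50       848.8832     5,093.2990
  Σ                    895.9297     5,258.0087
Price P = Σ PV = 895.9297.
Macaulay duration = Σ(t·PV) / P = 5,258.0087 / 895.9297 = 5.86877 half-year periods.
In years: 5.86877 / 2 = 2.93439 years.

2.934 years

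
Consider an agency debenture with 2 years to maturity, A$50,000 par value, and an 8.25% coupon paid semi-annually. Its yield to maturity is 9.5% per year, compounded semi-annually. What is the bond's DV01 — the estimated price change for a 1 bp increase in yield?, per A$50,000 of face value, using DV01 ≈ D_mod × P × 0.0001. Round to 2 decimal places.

A$8.79

Periodic yield y = 0.0475.
  t   CF        PV=CF/(1+0.0475)^t    t·PV
  1     2,062.50     1,968.9737     1,968.9737
  2     2,062.50     1,879.6885     3,759.3771
  3     2,062.50     1,794.4521     5,383.3562
  4    52,062.50    43,242.3106   172,969.2425
  Σ                 48,885.4250   184,080.9496
P = 48,885.4250; D_Mac = 3.76556 half-year periods = 1.88278 yrs; D_mod = 1.79740 yrs.
DV01 ≈ 1.79740 × 48,885.4250 × 0.0001 = 8.786680.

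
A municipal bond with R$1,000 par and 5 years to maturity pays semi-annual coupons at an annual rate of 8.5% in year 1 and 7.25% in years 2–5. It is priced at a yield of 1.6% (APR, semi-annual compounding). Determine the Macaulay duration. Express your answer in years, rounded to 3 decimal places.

Periodic yield y = 0.008. Discount each cash flow and weight by its period:
  t   CF        PV=CF/(1+0.008)^t    t·PV
  1        42.50        42.1627        42.1627
  2        42.50        41.8281        83.6561
  3        36.25        35.3937       106.1812
  4        36.25        35.1128       140.4513
  5        36.25        34.8342       174.1708
  6        36.25        34.5577       207.3462
  7        36.25        34.2834       239.9840
  8        36.25        34.0113       272.0907
  9        36.25        33.7414       303.6727
  10    1,036.25       956.8838     9,568.8384
  Σ                  1,282.8092    11,138.5543
Price P = Σ PV = 1,282.8092.
Macaulay duration = Σ(t·PV) / P = 11,138.5543 / 1,282.8092 = 8.68294 half-year periods.
In years: 8.68294 / 2 = 4.34147 years.

4.341 years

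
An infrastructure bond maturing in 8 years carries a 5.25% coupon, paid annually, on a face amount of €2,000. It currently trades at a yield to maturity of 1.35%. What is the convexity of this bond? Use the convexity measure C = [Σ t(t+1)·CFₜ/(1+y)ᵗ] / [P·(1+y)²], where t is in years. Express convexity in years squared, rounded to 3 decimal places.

With y = 0.0135:
  t   CF        PV=CF/(1+0.0135)^t    t·PV        t(t+1)·PV
  1       105.00       103.6014       103.6014         207.2028
  2       105.00       102.2214       204.4428         613.3284
  3       105.00       100.8598       302.5794       1,210.3174
  4       105.00        99.5163       398.0653       1,990.3263
  5       105.00        98.1907       490.9537       2,945.7222
  6       105.00        96.8828       581.2969       4,069.0785
  7       105.00        95.5923       669.1463       5,353.1702
  8     2,105.00     1,890.8718    15,126.9741     136,142.7668
  Σ                  2,587.7365    17,877.0598     152,531.9126
P = 2,587.7365.
Convexity = Σ t(t+1)·PV / [P·(1+y)²] = 152,531.9126 / (2,587.7365 × 1.027182) = 57.38431.

57.384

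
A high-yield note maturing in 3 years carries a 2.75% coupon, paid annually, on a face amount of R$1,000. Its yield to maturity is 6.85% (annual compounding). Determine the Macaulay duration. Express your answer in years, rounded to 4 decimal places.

2.9153 years

Periodic yield y = 0.0685. Discount each cash flow and weight by its year:
  t   CF        PV=CF/(1+0.0685)^t    t·PV
  1        27.50        25.7370        25.7370
  2        27.50        24.0871        48.1741
  3     1,027.50       842.2834     2,526.8503
  Σ                    892.1075     2,600.7614
Price P = Σ PV = 892.1075.
Macaulay duration = Σ(t·PV) / P = 2,600.7614 / 892.1075 = 2.91530 years.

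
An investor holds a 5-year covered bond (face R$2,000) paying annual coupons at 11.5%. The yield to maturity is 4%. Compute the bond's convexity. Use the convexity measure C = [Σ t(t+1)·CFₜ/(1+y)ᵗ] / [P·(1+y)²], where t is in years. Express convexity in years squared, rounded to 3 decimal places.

With y = 0.04:
  t   CF        PV=CF/(1+0.04)^t    t·PV        t(t+1)·PV
  1       230.00       221.1538       221.1538         442.3077
  2       230.00       212.6479       425.2959       1,275.8876
  3       230.00       204.4692       613.4075       2,453.6299
  4       230.00       196.6050       786.4199       3,932.0993
  5     2,230.00     1,832.8974     9,164.4872      54,986.9234
  Σ                  2,667.7733    11,210.7643      63,090.8479
P = 2,667.7733.
Convexity = Σ t(t+1)·PV / [P·(1+y)²] = 63,090.8479 / (2,667.7733 × 1.081600) = 21.86506.

21.865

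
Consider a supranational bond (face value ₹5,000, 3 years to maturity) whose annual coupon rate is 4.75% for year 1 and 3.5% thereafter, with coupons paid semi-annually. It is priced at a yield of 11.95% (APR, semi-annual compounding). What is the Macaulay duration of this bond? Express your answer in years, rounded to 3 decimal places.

Periodic yield y = 0.05975. Discount each cash flow and weight by its period:
  t   CF        PV=CF/(1+0.05975)^t    t·PV
  1       118.75       112.0547       112.0547
  2       118.75       105.7369       211.4739
  3        87.50        73.5187       220.5561
  4        87.50        69.3736       277.4945
  5        87.50        65.4622       327.3112
  6     5,087.50     3,591.5662    21,549.3970
  Σ                  4,017.7124    22,698.2874
Price P = Σ PV = 4,017.7124.
Macaulay duration = Σ(t·PV) / P = 22,698.2874 / 4,017.7124 = 5.64956 half-year periods.
In years: 5.64956 / 2 = 2.82478 years.

2.825 years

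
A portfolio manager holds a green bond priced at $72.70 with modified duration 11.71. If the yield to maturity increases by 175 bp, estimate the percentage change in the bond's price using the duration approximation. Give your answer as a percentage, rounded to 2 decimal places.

-20.49%

Duration approximation: ΔP/P ≈ -D_mod · Δy = -11.71 × (+0.0175) = -0.204925.
As a percentage: -20.4925%.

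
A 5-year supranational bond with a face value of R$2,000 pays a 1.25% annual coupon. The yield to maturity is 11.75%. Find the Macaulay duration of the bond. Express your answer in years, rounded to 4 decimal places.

4.8374 years

Periodic yield y = 0.1175. Discount each cash flow and weight by its year:
  t   CF        PV=CF/(1+0.1175)^t    t·PV
  1        25.00        22.3714        22.3714
  2        25.00        20.0191        40.0382
  3        25.00        17.9142        53.7426
  4        25.00        16.0306        64.1224
  5     2,025.00     1,161.9498     5,809.7490
  Σ                  1,238.2851     5,990.0237
Price P = Σ PV = 1,238.2851.
Macaulay duration = Σ(t·PV) / P = 5,990.0237 / 1,238.2851 = 4.83735 years.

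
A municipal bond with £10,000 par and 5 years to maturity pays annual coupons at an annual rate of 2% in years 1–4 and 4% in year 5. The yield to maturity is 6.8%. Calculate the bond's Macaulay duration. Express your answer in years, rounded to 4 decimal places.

Periodic yield y = 0.068. Discount each cash flow and weight by its year:
  t   CF        PV=CF/(1+0.068)^t    t·PV
  1       200.00       187.2659       187.2659
  2       200.00       175.3426       350.6852
  3       200.00       164.1785       492.5354
  4       200.00       153.7252       614.9007
  5    10,400.00     7,484.7462    37,423.7308
  Σ                  8,165.2583    39,069.1181
Price P = Σ PV = 8,165.2583.
Macaulay duration = Σ(t·PV) / P = 39,069.1181 / 8,165.2583 = 4.78480 years.

4.7848 years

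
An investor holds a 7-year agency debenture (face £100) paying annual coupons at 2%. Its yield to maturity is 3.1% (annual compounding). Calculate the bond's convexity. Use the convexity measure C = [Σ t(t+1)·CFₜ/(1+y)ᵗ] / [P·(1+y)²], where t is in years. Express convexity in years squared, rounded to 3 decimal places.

48.535

With y = 0.031:
  t   CF        PV=CF/(1+0.031)^t    t·PV        t(t+1)·PV
  1         2.00         1.9399         1.9399           3.8797
  2         2.00         1.8815         3.7631          11.2892
  3         2.00         1.8250         5.4749          21.8996
  4         2.00         1.7701         7.0804          35.4018
  5         2.00         1.7169         8.5843          51.5060
  6         2.00         1.6652         9.9915          69.9403
  7       102.00        82.3739       576.6171       4,612.9372
  Σ                     93.1724       613.4511       4,806.8538
P = 93.1724.
Convexity = Σ t(t+1)·PV / [P·(1+y)²] = 4,806.8538 / (93.1724 × 1.062961) = 48.53512.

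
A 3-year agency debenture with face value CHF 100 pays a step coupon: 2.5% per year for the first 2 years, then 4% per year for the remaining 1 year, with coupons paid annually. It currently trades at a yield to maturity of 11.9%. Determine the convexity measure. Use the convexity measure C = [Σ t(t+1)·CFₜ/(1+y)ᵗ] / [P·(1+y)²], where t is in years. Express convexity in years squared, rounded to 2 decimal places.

9.23

With y = 0.119:
  t   CF        PV=CF/(1+0.119)^t    t·PV        t(t+1)·PV
  1         2.50         2.2341         2.2341           4.4683
  2         2.50         1.9965         3.9931          11.9793
  3       104.00        74.2238       222.6713         890.6854
  Σ                     78.4545       228.8986         907.1329
P = 78.4545.
Convexity = Σ t(t+1)·PV / [P·(1+y)²] = 907.1329 / (78.4545 × 1.252161) = 9.23407.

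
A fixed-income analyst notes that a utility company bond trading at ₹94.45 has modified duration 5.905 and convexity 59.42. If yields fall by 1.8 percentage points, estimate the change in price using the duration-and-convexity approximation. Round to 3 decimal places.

+₹10.948

Duration effect: -D_mod·Δy = -5.905 × (-0.018) = +0.106290
Convexity effect: ½·C·(Δy)² = 0.5 × 59.42 × (-0.018)² = +0.00962604
ΔP/P ≈ +0.106290 + 0.00962604 = +0.11591604
ΔP ≈ 94.45 × (+0.11591604) = +10.948269978.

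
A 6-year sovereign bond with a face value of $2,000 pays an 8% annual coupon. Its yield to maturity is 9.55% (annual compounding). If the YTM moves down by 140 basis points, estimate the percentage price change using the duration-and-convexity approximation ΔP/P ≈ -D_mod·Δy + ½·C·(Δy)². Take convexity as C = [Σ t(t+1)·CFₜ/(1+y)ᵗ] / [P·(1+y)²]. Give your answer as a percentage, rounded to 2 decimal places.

With y = 0.0955:
  t   CF        PV=CF/(1+0.0955)^t    t·PV        t(t+1)·PV
  1       160.00       146.0520       146.0520         292.1041
  2       160.00       133.3200       266.6399         799.9198
  3       160.00       121.6978       365.0935       1,460.3740
  4       160.00       111.0888       444.3554       2,221.7769
  5       160.00       101.4047       507.0235       3,042.1409
  6     2,160.00     1,249.6243     7,497.7458      52,484.2204
  Σ                  1,863.1877     9,226.9101      60,300.5361
P = 1,863.1877; D_Mac = 4.95222 yrs; D_mod = 4.52051 yrs; C = 26.96745.
Duration effect: -4.52051 × (-0.014) = +0.063287
Convexity effect: 0.5 × 26.96745 × (-0.014)² = +0.0026428
ΔP/P ≈ +0.063287 + 0.0026428 = +0.065930 = +6.5930%.

+6.59%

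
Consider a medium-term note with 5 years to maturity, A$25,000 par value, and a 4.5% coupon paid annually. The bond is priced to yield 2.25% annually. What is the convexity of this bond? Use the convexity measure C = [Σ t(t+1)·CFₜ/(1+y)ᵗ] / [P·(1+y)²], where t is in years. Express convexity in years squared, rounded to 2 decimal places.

25.72

With y = 0.0225:
  t   CF        PV=CF/(1+0.0225)^t    t·PV        t(t+1)·PV
  1     1,125.00     1,100.2445     1,100.2445       2,200.4890
  2     1,125.00     1,076.0337     2,152.0675       6,456.2024
  3     1,125.00     1,052.3557     3,157.0672      12,628.2688
  4     1,125.00     1,029.1988     4,116.7951      20,583.9753
  5    26,125.00    23,374.3593   116,871.7966     701,230.7793
  Σ                 27,632.1920   127,397.9708     743,099.7148
P = 27,632.1920.
Convexity = Σ t(t+1)·PV / [P·(1+y)²] = 743,099.7148 / (27,632.1920 × 1.045506) = 25.72202.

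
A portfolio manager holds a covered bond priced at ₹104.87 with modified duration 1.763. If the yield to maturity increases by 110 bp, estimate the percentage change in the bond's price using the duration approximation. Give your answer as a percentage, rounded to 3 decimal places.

Duration approximation: ΔP/P ≈ -D_mod · Δy = -1.763 × (+0.011) = -0.019393.
As a percentage: -1.9393%.

-1.939%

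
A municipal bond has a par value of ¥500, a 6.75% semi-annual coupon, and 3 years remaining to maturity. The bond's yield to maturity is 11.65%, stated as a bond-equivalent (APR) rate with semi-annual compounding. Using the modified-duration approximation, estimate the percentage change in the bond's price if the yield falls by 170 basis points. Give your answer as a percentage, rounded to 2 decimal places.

+4.41%

Periodic yield y = 0.05825. Modified duration first:
  t   CF        PV=CF/(1+0.05825)^t    t·PV
  1       16.875        15.9461        15.9461
  2       16.875        15.0684        30.1368
  3       16.875        14.2390        42.7169
  4       16.875        13.4552        53.8209
  5       16.875        12.7146        63.5730
  6      516.875       368.0068     2,208.0409
  Σ                    439.4301     2,414.2346
P = 439.4301; D_Mac = 5.49401 half-year periods = 2.74701 yrs; D_mod = 2.74701/(1+0.05825) = 2.59580 yrs.
ΔP/P ≈ -D_mod · Δy = -2.59580 × (-0.017) = +0.044129 = +4.4129%.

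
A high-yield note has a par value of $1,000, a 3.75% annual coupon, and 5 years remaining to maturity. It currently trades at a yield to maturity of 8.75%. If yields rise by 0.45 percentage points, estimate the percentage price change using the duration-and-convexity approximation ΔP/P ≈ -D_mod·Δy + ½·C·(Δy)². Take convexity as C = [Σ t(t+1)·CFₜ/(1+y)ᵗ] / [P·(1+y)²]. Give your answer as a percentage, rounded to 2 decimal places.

-1.88%

With y = 0.0875:
  t   CF        PV=CF/(1+0.0875)^t    t·PV        t(t+1)·PV
  1        37.50        34.4828        34.4828          68.9655
  2        37.50        31.7083        63.4166         190.2497
  3        37.50        29.1570        87.4711         349.8845
  4        37.50        26.8111       107.2443         536.2215
  5     1,037.50       682.0901     3,410.4507      20,462.7045
  Σ                    804.2493     3,703.0655      21,608.0257
P = 804.2493; D_Mac = 4.60438 yrs; D_mod = 4.23391 yrs; C = 22.71778.
Duration effect: -4.23391 × (+0.0045) = -0.019053
Convexity effect: 0.5 × 22.71778 × (0.0045)² = +0.0002300
ΔP/P ≈ -0.019053 + 0.0002300 = -0.018823 = -1.8823%.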